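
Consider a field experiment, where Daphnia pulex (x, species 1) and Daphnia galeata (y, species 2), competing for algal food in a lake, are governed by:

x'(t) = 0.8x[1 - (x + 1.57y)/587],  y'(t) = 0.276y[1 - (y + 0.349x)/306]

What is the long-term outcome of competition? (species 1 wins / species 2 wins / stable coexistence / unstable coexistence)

Compare the nullcline intercepts: K1/α12 = 587/1.57 = 374 > K2 = 306; K2/α21 = 306/0.349 = 877 > K1 = 587.
Since both inequalities hold, each species can invade when rare, so the interior equilibrium is stable.

stable coexistence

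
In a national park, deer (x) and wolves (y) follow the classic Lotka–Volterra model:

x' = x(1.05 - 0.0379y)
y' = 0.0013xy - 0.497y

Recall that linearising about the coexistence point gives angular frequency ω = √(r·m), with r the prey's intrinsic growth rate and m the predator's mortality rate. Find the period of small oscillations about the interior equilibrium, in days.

Here r = 1.05 and m = 0.497, so r·m = 0.522.
ω = √0.522 = 0.722 per day, hence T = 2π/ω ≈ 8.7 days.

T ≈ 8.7 days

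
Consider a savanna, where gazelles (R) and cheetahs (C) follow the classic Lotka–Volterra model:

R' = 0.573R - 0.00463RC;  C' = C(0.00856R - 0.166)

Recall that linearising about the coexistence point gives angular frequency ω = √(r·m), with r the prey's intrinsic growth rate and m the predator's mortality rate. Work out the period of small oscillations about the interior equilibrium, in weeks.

Here r = 0.573 and m = 0.166, so r·m = 0.0951.
ω = √0.0951 = 0.308 per week, hence T = 2π/ω ≈ 20.4 weeks.

T ≈ 20.4 weeks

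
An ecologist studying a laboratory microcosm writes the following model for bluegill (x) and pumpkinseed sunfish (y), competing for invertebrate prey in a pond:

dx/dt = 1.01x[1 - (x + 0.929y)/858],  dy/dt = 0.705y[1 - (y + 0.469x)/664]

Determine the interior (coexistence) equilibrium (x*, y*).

Setting both brackets to zero gives the nullclines x + 0.929y = 858 and 0.469x + y = 664.
Substituting y = 664 - 0.469x into the first: x(1 - 0.929·0.469) = 858 - 0.929·664.
So x* = 241/0.564 = 427, and then y* = 664 - 0.469·427 = 464.

x* ≈ 427, y* ≈ 464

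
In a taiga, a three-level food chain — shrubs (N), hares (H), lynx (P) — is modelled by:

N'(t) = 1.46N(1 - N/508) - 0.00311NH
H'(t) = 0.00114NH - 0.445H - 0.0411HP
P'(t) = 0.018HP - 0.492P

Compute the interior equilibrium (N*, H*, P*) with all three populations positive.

N* ≈ 478, H* ≈ 27.3, P* ≈ 2.44

From dP/dt = 0: 0.018H* = 0.492, so H* = 27.3.
From dN/dt = 0: 1.46(1 - N*/508) = 0.00311·27.3, giving N* = 508·(1 - 0.0582) = 478.
From dH/dt = 0: 0.00114·478 - 0.445 = 0.0411P*, so P* = 0.1/0.0411 = 2.44.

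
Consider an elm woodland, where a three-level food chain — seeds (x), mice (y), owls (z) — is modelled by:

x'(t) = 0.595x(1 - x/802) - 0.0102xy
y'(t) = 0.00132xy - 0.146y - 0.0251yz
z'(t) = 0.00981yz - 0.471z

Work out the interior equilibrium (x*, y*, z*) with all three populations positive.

x* ≈ 142, y* ≈ 48, z* ≈ 1.65

From dz/dt = 0: 0.00981y* = 0.471, so y* = 48.
From dx/dt = 0: 0.595(1 - x*/802) = 0.0102·48, giving x* = 802·(1 - 0.823) = 142.
From dy/dt = 0: 0.00132·142 - 0.146 = 0.0251z*, so z* = 0.0413/0.0251 = 1.65.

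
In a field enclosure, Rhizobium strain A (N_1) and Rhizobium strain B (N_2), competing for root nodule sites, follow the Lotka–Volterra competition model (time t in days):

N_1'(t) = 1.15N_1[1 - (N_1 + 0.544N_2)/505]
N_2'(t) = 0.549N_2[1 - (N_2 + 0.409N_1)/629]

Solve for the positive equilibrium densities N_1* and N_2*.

N_1* ≈ 209, N_2* ≈ 543

Setting both brackets to zero gives the nullclines N_1 + 0.544N_2 = 505 and 0.409N_1 + N_2 = 629.
Substituting N_2 = 629 - 0.409N_1 into the first: N_1(1 - 0.544·0.409) = 505 - 0.544·629.
So N_1* = 163/0.778 = 209, and then N_2* = 629 - 0.409·209 = 543.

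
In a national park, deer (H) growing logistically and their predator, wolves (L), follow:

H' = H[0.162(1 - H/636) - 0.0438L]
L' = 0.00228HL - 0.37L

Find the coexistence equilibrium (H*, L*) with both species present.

H* ≈ 162, L* ≈ 2.75

From dL/dt = 0 with L > 0: 0.00228H* = 0.37, so H* = 162.
Substitute into dH/dt = 0: 0.162(1 - 162/636) = 0.0438L*.
The bracket is 0.745, giving L* = 0.121/0.0438 = 2.75.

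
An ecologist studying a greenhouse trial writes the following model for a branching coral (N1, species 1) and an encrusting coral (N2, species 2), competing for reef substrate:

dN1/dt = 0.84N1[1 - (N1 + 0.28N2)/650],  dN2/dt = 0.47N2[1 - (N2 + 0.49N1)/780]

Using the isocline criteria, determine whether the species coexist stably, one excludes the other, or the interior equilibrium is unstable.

Compare the nullcline intercepts: K1/α12 = 650/0.28 = 2320 > K2 = 780; K2/α21 = 780/0.49 = 1590 > K1 = 650.
Since both inequalities hold, each species can invade when rare, so the interior equilibrium is stable.

stable coexistence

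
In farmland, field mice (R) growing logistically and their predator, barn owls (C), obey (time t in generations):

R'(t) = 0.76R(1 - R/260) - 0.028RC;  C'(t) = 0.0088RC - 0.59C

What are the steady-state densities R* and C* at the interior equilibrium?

R* ≈ 67, C* ≈ 20.1

From dC/dt = 0 with C > 0: 0.0088R* = 0.59, so R* = 67.
Substitute into dR/dt = 0: 0.76(1 - 67/260) = 0.028C*.
The bracket is 0.742, giving C* = 0.564/0.028 = 20.1.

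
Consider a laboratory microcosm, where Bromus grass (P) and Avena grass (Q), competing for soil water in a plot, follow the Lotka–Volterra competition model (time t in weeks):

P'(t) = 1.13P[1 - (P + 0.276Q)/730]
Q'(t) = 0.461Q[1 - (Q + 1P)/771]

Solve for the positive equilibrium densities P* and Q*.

P* ≈ 714, Q* ≈ 56.6

Setting both brackets to zero gives the nullclines P + 0.276Q = 730 and 1P + Q = 771.
Substituting Q = 771 - 1P into the first: P(1 - 0.276·1) = 730 - 0.276·771.
So P* = 517/0.724 = 714, and then Q* = 771 - 1·714 = 56.6.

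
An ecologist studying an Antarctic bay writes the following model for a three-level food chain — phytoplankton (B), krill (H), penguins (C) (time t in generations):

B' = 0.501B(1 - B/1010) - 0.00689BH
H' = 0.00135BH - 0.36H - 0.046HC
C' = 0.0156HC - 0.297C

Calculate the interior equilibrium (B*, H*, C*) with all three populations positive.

From dC/dt = 0: 0.0156H* = 0.297, so H* = 19.
From dB/dt = 0: 0.501(1 - B*/1010) = 0.00689·19, giving B* = 1010·(1 - 0.262) = 746.
From dH/dt = 0: 0.00135·746 - 0.36 = 0.046C*, so C* = 0.646/0.046 = 14.1.

B* ≈ 746, H* ≈ 19, C* ≈ 14.1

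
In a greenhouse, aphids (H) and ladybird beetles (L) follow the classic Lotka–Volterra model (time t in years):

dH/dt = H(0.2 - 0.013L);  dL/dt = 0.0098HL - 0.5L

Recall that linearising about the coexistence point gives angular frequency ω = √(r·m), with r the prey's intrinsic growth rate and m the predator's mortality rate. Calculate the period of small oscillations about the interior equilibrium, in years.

T ≈ 19.9 years

Here r = 0.2 and m = 0.5, so r·m = 0.1.
ω = √0.1 = 0.316 per year, hence T = 2π/ω ≈ 19.9 years.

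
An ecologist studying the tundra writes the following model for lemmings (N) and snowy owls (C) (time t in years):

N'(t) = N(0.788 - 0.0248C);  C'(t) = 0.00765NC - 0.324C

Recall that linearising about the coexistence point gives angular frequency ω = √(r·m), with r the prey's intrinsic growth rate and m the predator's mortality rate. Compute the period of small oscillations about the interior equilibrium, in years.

T ≈ 12.4 years

Here r = 0.788 and m = 0.324, so r·m = 0.255.
ω = √0.255 = 0.505 per year, hence T = 2π/ω ≈ 12.4 years.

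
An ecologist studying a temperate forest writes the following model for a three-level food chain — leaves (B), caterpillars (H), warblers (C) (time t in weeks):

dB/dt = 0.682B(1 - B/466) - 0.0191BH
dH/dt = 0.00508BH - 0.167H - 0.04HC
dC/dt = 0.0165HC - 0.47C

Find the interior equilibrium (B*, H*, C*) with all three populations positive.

From dC/dt = 0: 0.0165H* = 0.47, so H* = 28.5.
From dB/dt = 0: 0.682(1 - B*/466) = 0.0191·28.5, giving B* = 466·(1 - 0.798) = 94.3.
From dH/dt = 0: 0.00508·94.3 - 0.167 = 0.04C*, so C* = 0.312/0.04 = 7.79.

B* ≈ 94.3, H* ≈ 28.5, C* ≈ 7.79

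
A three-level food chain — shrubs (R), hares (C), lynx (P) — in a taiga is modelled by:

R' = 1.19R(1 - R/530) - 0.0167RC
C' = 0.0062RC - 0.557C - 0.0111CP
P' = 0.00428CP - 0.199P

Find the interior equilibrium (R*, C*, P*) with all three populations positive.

R* ≈ 184, C* ≈ 46.5, P* ≈ 52.7

From dP/dt = 0: 0.00428C* = 0.199, so C* = 46.5.
From dR/dt = 0: 1.19(1 - R*/530) = 0.0167·46.5, giving R* = 530·(1 - 0.652) = 184.
From dC/dt = 0: 0.0062·184 - 0.557 = 0.0111P*, so P* = 0.585/0.0111 = 52.7.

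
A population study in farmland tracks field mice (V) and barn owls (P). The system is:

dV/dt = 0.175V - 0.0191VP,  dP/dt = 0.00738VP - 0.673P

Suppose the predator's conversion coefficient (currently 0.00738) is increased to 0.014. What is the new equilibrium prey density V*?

V* ≈ 48.1

At the interior fixed point, setting dP/dt = 0 with P > 0 fixes V* = (predator death rate)/(VP coefficient) — independent of the other coefficients.
With the change, V* = 0.673/0.014 = 48.1; it falls from 91.2.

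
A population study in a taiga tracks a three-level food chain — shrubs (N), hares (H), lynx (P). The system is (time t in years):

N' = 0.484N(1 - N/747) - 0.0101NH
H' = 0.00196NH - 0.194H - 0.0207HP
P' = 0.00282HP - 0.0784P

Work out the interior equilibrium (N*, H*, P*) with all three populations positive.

N* ≈ 314, H* ≈ 27.8, P* ≈ 20.3

From dP/dt = 0: 0.00282H* = 0.0784, so H* = 27.8.
From dN/dt = 0: 0.484(1 - N*/747) = 0.0101·27.8, giving N* = 747·(1 - 0.58) = 314.
From dH/dt = 0: 0.00196·314 - 0.194 = 0.0207P*, so P* = 0.421/0.0207 = 20.3.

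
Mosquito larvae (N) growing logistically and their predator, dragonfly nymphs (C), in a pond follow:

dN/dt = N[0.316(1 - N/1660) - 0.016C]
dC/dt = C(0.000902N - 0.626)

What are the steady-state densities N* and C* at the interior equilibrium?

N* ≈ 694, C* ≈ 11.5

From dC/dt = 0 with C > 0: 0.000902N* = 0.626, so N* = 694.
Substitute into dN/dt = 0: 0.316(1 - 694/1660) = 0.016C*.
The bracket is 0.582, giving C* = 0.184/0.016 = 11.5.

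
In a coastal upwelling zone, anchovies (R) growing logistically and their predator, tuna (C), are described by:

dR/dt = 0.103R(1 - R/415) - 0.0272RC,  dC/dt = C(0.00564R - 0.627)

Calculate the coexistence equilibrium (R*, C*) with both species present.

R* ≈ 111, C* ≈ 2.77

From dC/dt = 0 with C > 0: 0.00564R* = 0.627, so R* = 111.
Substitute into dR/dt = 0: 0.103(1 - 111/415) = 0.0272C*.
The bracket is 0.732, giving C* = 0.0754/0.0272 = 2.77.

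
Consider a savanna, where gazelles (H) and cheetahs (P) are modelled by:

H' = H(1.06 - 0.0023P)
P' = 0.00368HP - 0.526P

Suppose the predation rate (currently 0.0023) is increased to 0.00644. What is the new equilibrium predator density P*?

P* ≈ 165

At the interior fixed point, setting dH/dt = 0 with H > 0 fixes P* = (prey growth rate)/(HP coefficient) — independent of the other coefficients.
With the change, P* = 1.06/0.00644 = 165; it falls from 461.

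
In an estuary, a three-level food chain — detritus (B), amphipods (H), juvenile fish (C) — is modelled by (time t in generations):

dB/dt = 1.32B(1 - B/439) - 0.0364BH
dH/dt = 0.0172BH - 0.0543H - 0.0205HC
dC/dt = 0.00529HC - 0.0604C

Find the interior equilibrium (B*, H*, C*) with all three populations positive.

From dC/dt = 0: 0.00529H* = 0.0604, so H* = 11.4.
From dB/dt = 0: 1.32(1 - B*/439) = 0.0364·11.4, giving B* = 439·(1 - 0.315) = 301.
From dH/dt = 0: 0.0172·301 - 0.0543 = 0.0205C*, so C* = 5.12/0.0205 = 250.

B* ≈ 301, H* ≈ 11.4, C* ≈ 250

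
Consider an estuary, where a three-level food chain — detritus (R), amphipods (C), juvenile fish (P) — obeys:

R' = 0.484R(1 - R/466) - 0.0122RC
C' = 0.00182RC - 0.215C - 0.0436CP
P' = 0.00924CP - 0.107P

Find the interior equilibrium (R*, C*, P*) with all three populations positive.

R* ≈ 330, C* ≈ 11.6, P* ≈ 8.84

From dP/dt = 0: 0.00924C* = 0.107, so C* = 11.6.
From dR/dt = 0: 0.484(1 - R*/466) = 0.0122·11.6, giving R* = 466·(1 - 0.292) = 330.
From dC/dt = 0: 0.00182·330 - 0.215 = 0.0436P*, so P* = 0.386/0.0436 = 8.84.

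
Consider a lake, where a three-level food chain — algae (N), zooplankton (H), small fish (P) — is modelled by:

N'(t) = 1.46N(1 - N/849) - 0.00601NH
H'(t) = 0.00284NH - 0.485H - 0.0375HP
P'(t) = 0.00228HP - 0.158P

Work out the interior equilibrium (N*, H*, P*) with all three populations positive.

N* ≈ 607, H* ≈ 69.3, P* ≈ 33

From dP/dt = 0: 0.00228H* = 0.158, so H* = 69.3.
From dN/dt = 0: 1.46(1 - N*/849) = 0.00601·69.3, giving N* = 849·(1 - 0.285) = 607.
From dH/dt = 0: 0.00284·607 - 0.485 = 0.0375P*, so P* = 1.24/0.0375 = 33.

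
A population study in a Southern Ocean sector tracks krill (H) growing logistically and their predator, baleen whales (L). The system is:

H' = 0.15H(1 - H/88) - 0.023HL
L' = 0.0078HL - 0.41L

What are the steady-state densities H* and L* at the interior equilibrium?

H* ≈ 52.6, L* ≈ 2.63

From dL/dt = 0 with L > 0: 0.0078H* = 0.41, so H* = 52.6.
Substitute into dH/dt = 0: 0.15(1 - 52.6/88) = 0.023L*.
The bracket is 0.403, giving L* = 0.0604/0.023 = 2.63.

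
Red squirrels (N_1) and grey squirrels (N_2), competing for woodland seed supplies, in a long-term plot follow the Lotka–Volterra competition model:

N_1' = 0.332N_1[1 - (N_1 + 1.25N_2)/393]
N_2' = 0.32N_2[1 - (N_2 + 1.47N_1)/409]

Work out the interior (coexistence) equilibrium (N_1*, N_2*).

Setting both brackets to zero gives the nullclines N_1 + 1.25N_2 = 393 and 1.47N_1 + N_2 = 409.
Substituting N_2 = 409 - 1.47N_1 into the first: N_1(1 - 1.25·1.47) = 393 - 1.25·409.
So N_1* = -118/-0.837 = 141, and then N_2* = 409 - 1.47·141 = 201.

N_1* ≈ 141, N_2* ≈ 201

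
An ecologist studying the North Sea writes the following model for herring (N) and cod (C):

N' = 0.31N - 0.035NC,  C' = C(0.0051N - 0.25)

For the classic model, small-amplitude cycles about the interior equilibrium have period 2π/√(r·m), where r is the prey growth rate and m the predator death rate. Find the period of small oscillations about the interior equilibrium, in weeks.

T ≈ 22.6 weeks

Here r = 0.31 and m = 0.25, so r·m = 0.0775.
ω = √0.0775 = 0.278 per week, hence T = 2π/ω ≈ 22.6 weeks.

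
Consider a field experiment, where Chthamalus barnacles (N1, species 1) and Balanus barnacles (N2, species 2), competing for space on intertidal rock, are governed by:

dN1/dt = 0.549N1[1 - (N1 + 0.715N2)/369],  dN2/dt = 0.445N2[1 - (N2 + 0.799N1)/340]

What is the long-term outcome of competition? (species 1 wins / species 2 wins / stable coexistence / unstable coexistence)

Compare the nullcline intercepts: K1/α12 = 369/0.715 = 516 > K2 = 340; K2/α21 = 340/0.799 = 426 > K1 = 369.
Since both inequalities hold, each species can invade when rare, so the interior equilibrium is stable.

stable coexistence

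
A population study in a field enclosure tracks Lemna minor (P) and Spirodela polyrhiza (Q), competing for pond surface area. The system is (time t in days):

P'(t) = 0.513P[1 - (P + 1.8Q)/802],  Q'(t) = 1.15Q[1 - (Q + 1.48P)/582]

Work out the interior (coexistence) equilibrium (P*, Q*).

P* ≈ 148, Q* ≈ 364

Setting both brackets to zero gives the nullclines P + 1.8Q = 802 and 1.48P + Q = 582.
Substituting Q = 582 - 1.48P into the first: P(1 - 1.8·1.48) = 802 - 1.8·582.
So P* = -246/-1.66 = 148, and then Q* = 582 - 1.48·148 = 364.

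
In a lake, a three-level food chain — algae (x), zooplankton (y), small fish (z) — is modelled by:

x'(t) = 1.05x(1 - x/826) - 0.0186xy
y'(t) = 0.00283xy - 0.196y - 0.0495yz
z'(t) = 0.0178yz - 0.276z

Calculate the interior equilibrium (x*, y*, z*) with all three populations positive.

From dz/dt = 0: 0.0178y* = 0.276, so y* = 15.5.
From dx/dt = 0: 1.05(1 - x*/826) = 0.0186·15.5, giving x* = 826·(1 - 0.275) = 599.
From dy/dt = 0: 0.00283·599 - 0.196 = 0.0495z*, so z* = 1.5/0.0495 = 30.3.

x* ≈ 599, y* ≈ 15.5, z* ≈ 30.3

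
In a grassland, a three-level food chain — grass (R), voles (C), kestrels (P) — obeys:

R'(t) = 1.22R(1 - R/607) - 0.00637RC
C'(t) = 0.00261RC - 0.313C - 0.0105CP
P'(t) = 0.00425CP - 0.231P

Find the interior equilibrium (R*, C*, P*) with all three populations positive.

R* ≈ 435, C* ≈ 54.4, P* ≈ 78.3

From dP/dt = 0: 0.00425C* = 0.231, so C* = 54.4.
From dR/dt = 0: 1.22(1 - R*/607) = 0.00637·54.4, giving R* = 607·(1 - 0.284) = 435.
From dC/dt = 0: 0.00261·435 - 0.313 = 0.0105P*, so P* = 0.822/0.0105 = 78.3.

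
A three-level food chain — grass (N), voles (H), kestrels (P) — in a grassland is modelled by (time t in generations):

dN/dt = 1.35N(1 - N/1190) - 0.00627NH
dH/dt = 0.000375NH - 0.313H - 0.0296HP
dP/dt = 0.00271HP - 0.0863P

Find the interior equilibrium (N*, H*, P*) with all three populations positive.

From dP/dt = 0: 0.00271H* = 0.0863, so H* = 31.8.
From dN/dt = 0: 1.35(1 - N*/1190) = 0.00627·31.8, giving N* = 1190·(1 - 0.148) = 1010.
From dH/dt = 0: 0.000375·1010 - 0.313 = 0.0296P*, so P* = 0.0672/0.0296 = 2.27.

N* ≈ 1010, H* ≈ 31.8, P* ≈ 2.27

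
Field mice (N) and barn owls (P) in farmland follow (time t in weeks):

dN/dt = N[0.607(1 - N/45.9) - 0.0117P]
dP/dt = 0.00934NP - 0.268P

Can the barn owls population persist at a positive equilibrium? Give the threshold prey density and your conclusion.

Threshold N = 28.7; K > 28.7, so yes, the predator persists.

The predator equation gives dP/dt > 0 only when N > 0.268/0.00934 = 28.7.
Without the predator, N → K = 45.9. Since 45.9 > 28.7, the predator can invade and persist.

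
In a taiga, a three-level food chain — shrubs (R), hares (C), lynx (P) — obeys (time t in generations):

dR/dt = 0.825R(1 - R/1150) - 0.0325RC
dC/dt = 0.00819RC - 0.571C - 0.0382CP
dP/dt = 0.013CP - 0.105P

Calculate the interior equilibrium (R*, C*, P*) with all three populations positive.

R* ≈ 784, C* ≈ 8.08, P* ≈ 153

From dP/dt = 0: 0.013C* = 0.105, so C* = 8.08.
From dR/dt = 0: 0.825(1 - R*/1150) = 0.0325·8.08, giving R* = 1150·(1 - 0.318) = 784.
From dC/dt = 0: 0.00819·784 - 0.571 = 0.0382P*, so P* = 5.85/0.0382 = 153.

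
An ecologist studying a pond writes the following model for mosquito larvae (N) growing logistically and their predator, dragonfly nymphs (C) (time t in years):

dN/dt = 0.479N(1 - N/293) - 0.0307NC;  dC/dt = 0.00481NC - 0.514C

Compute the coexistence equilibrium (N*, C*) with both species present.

From dC/dt = 0 with C > 0: 0.00481N* = 0.514, so N* = 107.
Substitute into dN/dt = 0: 0.479(1 - 107/293) = 0.0307C*.
The bracket is 0.635, giving C* = 0.304/0.0307 = 9.91.

N* ≈ 107, C* ≈ 9.91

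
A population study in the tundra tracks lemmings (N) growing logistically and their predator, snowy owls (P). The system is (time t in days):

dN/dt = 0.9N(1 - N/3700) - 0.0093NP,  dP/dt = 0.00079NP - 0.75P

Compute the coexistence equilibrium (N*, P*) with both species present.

From dP/dt = 0 with P > 0: 0.00079N* = 0.75, so N* = 949.
Substitute into dN/dt = 0: 0.9(1 - 949/3700) = 0.0093P*.
The bracket is 0.743, giving P* = 0.669/0.0093 = 71.9.

N* ≈ 949, P* ≈ 71.9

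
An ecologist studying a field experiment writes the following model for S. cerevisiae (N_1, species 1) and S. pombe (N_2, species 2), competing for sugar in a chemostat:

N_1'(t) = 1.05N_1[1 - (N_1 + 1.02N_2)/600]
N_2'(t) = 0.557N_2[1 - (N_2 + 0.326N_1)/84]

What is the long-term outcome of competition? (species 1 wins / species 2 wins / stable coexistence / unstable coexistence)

species 1 excludes species 2

Compare the nullcline intercepts: K1/α12 = 600/1.02 = 588 > K2 = 84; K2/α21 = 84/0.326 = 258 < K1 = 600.
Since the inequalities point opposite ways, species 1 can invade but species 2 cannot.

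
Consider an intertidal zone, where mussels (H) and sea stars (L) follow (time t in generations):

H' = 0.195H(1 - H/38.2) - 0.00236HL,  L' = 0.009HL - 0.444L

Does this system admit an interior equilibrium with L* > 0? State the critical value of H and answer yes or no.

The predator equation gives dL/dt > 0 only when H > 0.444/0.009 = 49.3.
Without the predator, H → K = 38.2. Since 38.2 < 49.3, the predator cannot invade.

Threshold H = 49.3; K < 49.3, so no, the predator goes extinct.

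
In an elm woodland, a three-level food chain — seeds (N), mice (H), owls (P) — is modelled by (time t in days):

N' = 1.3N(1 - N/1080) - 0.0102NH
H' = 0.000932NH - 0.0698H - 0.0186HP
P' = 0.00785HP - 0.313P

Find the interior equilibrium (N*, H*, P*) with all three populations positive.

From dP/dt = 0: 0.00785H* = 0.313, so H* = 39.9.
From dN/dt = 0: 1.3(1 - N*/1080) = 0.0102·39.9, giving N* = 1080·(1 - 0.313) = 742.
From dH/dt = 0: 0.000932·742 - 0.0698 = 0.0186P*, so P* = 0.622/0.0186 = 33.4.

N* ≈ 742, H* ≈ 39.9, P* ≈ 33.4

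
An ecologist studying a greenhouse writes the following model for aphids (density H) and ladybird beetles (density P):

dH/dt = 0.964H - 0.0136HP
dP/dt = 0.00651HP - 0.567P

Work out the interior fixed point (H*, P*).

Set dP/dt = 0 with P > 0: 0.00651H - 0.567 = 0, so H* = 0.567/0.00651 = 87.1.
Set dH/dt = 0 with H > 0: 0.964 - 0.0136P = 0, so P* = 0.964/0.0136 = 70.9.

H* ≈ 87.1, P* ≈ 70.9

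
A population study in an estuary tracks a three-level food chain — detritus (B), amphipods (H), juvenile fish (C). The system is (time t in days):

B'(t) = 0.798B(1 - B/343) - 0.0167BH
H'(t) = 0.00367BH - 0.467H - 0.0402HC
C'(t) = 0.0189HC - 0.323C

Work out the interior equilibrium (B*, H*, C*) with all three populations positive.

B* ≈ 220, H* ≈ 17.1, C* ≈ 8.5

From dC/dt = 0: 0.0189H* = 0.323, so H* = 17.1.
From dB/dt = 0: 0.798(1 - B*/343) = 0.0167·17.1, giving B* = 343·(1 - 0.358) = 220.
From dH/dt = 0: 0.00367·220 - 0.467 = 0.0402C*, so C* = 0.342/0.0402 = 8.5.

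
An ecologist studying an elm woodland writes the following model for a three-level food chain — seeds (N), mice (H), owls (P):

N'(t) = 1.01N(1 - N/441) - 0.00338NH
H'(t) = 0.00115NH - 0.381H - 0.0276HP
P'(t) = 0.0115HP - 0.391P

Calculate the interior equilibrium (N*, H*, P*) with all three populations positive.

N* ≈ 391, H* ≈ 34, P* ≈ 2.48

From dP/dt = 0: 0.0115H* = 0.391, so H* = 34.
From dN/dt = 0: 1.01(1 - N*/441) = 0.00338·34, giving N* = 441·(1 - 0.114) = 391.
From dH/dt = 0: 0.00115·391 - 0.381 = 0.0276P*, so P* = 0.0684/0.0276 = 2.48.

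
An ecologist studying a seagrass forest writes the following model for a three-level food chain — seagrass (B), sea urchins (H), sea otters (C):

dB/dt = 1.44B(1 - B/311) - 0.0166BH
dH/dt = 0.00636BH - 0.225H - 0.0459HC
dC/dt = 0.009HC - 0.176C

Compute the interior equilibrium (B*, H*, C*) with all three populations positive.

From dC/dt = 0: 0.009H* = 0.176, so H* = 19.6.
From dB/dt = 0: 1.44(1 - B*/311) = 0.0166·19.6, giving B* = 311·(1 - 0.225) = 241.
From dH/dt = 0: 0.00636·241 - 0.225 = 0.0459C*, so C* = 1.31/0.0459 = 28.5.

B* ≈ 241, H* ≈ 19.6, C* ≈ 28.5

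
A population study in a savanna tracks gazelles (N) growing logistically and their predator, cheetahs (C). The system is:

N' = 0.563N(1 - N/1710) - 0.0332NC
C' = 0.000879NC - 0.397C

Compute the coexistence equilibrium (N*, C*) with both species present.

N* ≈ 452, C* ≈ 12.5

From dC/dt = 0 with C > 0: 0.000879N* = 0.397, so N* = 452.
Substitute into dN/dt = 0: 0.563(1 - 452/1710) = 0.0332C*.
The bracket is 0.736, giving C* = 0.414/0.0332 = 12.5.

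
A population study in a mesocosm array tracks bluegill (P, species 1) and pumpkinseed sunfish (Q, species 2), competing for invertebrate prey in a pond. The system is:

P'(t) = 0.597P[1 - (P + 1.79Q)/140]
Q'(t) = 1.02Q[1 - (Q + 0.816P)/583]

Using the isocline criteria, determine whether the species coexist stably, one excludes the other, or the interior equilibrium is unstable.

species 2 excludes species 1

Compare the nullcline intercepts: K1/α12 = 140/1.79 = 78.2 < K2 = 583; K2/α21 = 583/0.816 = 714 > K1 = 140.
Since the inequalities point opposite ways, species 2 can invade but species 1 cannot.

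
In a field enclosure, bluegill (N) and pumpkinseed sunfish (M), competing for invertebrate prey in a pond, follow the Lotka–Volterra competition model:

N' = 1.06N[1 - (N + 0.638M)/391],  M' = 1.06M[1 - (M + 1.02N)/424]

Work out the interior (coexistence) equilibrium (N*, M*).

N* ≈ 345, M* ≈ 72.1

Setting both brackets to zero gives the nullclines N + 0.638M = 391 and 1.02N + M = 424.
Substituting M = 424 - 1.02N into the first: N(1 - 0.638·1.02) = 391 - 0.638·424.
So N* = 120/0.349 = 345, and then M* = 424 - 1.02·345 = 72.1.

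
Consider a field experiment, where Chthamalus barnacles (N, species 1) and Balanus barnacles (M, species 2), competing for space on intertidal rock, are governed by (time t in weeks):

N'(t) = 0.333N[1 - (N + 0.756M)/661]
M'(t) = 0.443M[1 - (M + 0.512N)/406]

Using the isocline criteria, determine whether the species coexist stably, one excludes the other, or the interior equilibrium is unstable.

stable coexistence

Compare the nullcline intercepts: K1/α12 = 661/0.756 = 874 > K2 = 406; K2/α21 = 406/0.512 = 793 > K1 = 661.
Since both inequalities hold, each species can invade when rare, so the interior equilibrium is stable.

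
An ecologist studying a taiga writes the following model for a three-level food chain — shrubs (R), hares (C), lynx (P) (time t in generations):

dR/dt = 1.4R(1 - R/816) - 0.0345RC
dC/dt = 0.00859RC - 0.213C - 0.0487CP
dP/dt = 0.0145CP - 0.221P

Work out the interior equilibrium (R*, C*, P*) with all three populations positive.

From dP/dt = 0: 0.0145C* = 0.221, so C* = 15.2.
From dR/dt = 0: 1.4(1 - R*/816) = 0.0345·15.2, giving R* = 816·(1 - 0.376) = 510.
From dC/dt = 0: 0.00859·510 - 0.213 = 0.0487P*, so P* = 4.16/0.0487 = 85.5.

R* ≈ 510, C* ≈ 15.2, P* ≈ 85.5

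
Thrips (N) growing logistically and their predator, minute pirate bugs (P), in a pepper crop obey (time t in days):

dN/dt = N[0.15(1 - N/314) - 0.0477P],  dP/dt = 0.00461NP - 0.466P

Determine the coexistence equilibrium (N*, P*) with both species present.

N* ≈ 101, P* ≈ 2.13

From dP/dt = 0 with P > 0: 0.00461N* = 0.466, so N* = 101.
Substitute into dN/dt = 0: 0.15(1 - 101/314) = 0.0477P*.
The bracket is 0.678, giving P* = 0.102/0.0477 = 2.13.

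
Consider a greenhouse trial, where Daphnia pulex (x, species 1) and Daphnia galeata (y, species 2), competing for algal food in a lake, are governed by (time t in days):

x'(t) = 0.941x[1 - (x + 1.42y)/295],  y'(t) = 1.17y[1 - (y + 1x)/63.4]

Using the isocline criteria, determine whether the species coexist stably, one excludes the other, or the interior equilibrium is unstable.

species 1 excludes species 2

Compare the nullcline intercepts: K1/α12 = 295/1.42 = 208 > K2 = 63.4; K2/α21 = 63.4/1 = 63.4 < K1 = 295.
Since the inequalities point opposite ways, species 1 can invade but species 2 cannot.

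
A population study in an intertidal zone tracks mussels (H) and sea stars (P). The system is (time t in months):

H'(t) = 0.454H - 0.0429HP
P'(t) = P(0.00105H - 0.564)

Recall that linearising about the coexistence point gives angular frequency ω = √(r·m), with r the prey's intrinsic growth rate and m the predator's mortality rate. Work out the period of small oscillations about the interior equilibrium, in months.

T ≈ 12.4 months

Here r = 0.454 and m = 0.564, so r·m = 0.256.
ω = √0.256 = 0.506 per month, hence T = 2π/ω ≈ 12.4 months.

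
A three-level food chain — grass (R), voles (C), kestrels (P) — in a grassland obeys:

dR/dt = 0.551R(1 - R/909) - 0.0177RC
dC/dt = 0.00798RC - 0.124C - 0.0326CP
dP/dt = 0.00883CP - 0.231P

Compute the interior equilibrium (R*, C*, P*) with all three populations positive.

From dP/dt = 0: 0.00883C* = 0.231, so C* = 26.2.
From dR/dt = 0: 0.551(1 - R*/909) = 0.0177·26.2, giving R* = 909·(1 - 0.84) = 145.
From dC/dt = 0: 0.00798·145 - 0.124 = 0.0326P*, so P* = 1.03/0.0326 = 31.7.

R* ≈ 145, C* ≈ 26.2, P* ≈ 31.7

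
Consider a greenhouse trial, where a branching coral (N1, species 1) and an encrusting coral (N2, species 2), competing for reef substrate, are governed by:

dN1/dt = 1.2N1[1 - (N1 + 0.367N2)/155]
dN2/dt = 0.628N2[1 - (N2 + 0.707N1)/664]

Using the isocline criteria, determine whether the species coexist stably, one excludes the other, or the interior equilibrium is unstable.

species 2 excludes species 1

Compare the nullcline intercepts: K1/α12 = 155/0.367 = 422 < K2 = 664; K2/α21 = 664/0.707 = 939 > K1 = 155.
Since the inequalities point opposite ways, species 2 can invade but species 1 cannot.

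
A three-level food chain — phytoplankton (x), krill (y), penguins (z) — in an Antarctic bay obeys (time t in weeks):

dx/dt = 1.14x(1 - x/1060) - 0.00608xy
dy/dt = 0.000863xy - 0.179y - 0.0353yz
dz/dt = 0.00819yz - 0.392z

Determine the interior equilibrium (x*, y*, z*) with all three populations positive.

From dz/dt = 0: 0.00819y* = 0.392, so y* = 47.9.
From dx/dt = 0: 1.14(1 - x*/1060) = 0.00608·47.9, giving x* = 1060·(1 - 0.255) = 789.
From dy/dt = 0: 0.000863·789 - 0.179 = 0.0353z*, so z* = 0.502/0.0353 = 14.2.

x* ≈ 789, y* ≈ 47.9, z* ≈ 14.2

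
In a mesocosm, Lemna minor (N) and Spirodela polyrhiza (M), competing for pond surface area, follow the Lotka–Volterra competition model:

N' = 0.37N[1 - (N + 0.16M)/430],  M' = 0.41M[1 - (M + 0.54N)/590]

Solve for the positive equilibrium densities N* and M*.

Setting both brackets to zero gives the nullclines N + 0.16M = 430 and 0.54N + M = 590.
Substituting M = 590 - 0.54N into the first: N(1 - 0.16·0.54) = 430 - 0.16·590.
So N* = 336/0.914 = 367, and then M* = 590 - 0.54·367 = 392.

N* ≈ 367, M* ≈ 392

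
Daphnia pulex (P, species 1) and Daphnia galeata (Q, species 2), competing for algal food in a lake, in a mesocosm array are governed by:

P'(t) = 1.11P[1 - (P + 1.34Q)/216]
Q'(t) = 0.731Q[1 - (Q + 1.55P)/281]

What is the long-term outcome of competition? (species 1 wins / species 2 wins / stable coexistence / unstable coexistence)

Compare the nullcline intercepts: K1/α12 = 216/1.34 = 161 < K2 = 281; K2/α21 = 281/1.55 = 181 < K1 = 216.
Since both are reversed, neither can invade when rare; the interior point is a saddle.

unstable coexistence (outcome depends on initial conditions)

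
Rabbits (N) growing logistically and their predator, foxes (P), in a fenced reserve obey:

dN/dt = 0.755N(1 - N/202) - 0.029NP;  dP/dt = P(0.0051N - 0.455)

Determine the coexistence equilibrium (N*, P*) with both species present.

N* ≈ 89.2, P* ≈ 14.5

From dP/dt = 0 with P > 0: 0.0051N* = 0.455, so N* = 89.2.
Substitute into dN/dt = 0: 0.755(1 - 89.2/202) = 0.029P*.
The bracket is 0.558, giving P* = 0.422/0.029 = 14.5.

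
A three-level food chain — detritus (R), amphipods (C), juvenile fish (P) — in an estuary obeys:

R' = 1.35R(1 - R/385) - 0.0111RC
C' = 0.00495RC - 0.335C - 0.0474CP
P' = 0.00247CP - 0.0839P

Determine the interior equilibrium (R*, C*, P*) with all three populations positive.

From dP/dt = 0: 0.00247C* = 0.0839, so C* = 34.
From dR/dt = 0: 1.35(1 - R*/385) = 0.0111·34, giving R* = 385·(1 - 0.279) = 277.
From dC/dt = 0: 0.00495·277 - 0.335 = 0.0474P*, so P* = 1.04/0.0474 = 21.9.

R* ≈ 277, C* ≈ 34, P* ≈ 21.9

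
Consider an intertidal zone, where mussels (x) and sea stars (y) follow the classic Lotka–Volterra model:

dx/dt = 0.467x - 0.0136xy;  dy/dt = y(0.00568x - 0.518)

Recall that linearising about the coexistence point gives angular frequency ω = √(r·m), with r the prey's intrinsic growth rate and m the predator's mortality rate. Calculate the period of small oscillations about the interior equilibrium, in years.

T ≈ 12.8 years

Here r = 0.467 and m = 0.518, so r·m = 0.242.
ω = √0.242 = 0.492 per year, hence T = 2π/ω ≈ 12.8 years.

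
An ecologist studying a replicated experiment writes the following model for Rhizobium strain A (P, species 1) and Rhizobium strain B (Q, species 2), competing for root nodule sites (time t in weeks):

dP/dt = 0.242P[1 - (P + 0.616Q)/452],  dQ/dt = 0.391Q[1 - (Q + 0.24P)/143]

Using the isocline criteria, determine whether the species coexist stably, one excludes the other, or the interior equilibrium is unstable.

Compare the nullcline intercepts: K1/α12 = 452/0.616 = 734 > K2 = 143; K2/α21 = 143/0.24 = 596 > K1 = 452.
Since both inequalities hold, each species can invade when rare, so the interior equilibrium is stable.

stable coexistence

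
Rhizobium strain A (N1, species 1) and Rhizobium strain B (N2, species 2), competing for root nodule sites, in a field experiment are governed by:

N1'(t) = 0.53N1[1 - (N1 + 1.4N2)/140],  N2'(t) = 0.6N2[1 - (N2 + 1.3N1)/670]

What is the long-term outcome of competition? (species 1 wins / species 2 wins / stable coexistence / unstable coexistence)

species 2 excludes species 1

Compare the nullcline intercepts: K1/α12 = 140/1.4 = 100 < K2 = 670; K2/α21 = 670/1.3 = 515 > K1 = 140.
Since the inequalities point opposite ways, species 2 can invade but species 1 cannot.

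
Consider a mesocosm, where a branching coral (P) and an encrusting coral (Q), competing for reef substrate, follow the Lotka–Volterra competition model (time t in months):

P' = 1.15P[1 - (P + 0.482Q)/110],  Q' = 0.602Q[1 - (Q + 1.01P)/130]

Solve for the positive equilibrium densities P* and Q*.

Setting both brackets to zero gives the nullclines P + 0.482Q = 110 and 1.01P + Q = 130.
Substituting Q = 130 - 1.01P into the first: P(1 - 0.482·1.01) = 110 - 0.482·130.
So P* = 47.3/0.513 = 92.2, and then Q* = 130 - 1.01·92.2 = 36.8.

P* ≈ 92.2, Q* ≈ 36.8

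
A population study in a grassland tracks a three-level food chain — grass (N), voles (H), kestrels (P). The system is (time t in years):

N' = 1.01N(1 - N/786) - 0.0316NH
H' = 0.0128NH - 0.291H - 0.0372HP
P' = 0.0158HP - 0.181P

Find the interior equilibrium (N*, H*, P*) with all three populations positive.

N* ≈ 504, H* ≈ 11.5, P* ≈ 166

From dP/dt = 0: 0.0158H* = 0.181, so H* = 11.5.
From dN/dt = 0: 1.01(1 - N*/786) = 0.0316·11.5, giving N* = 786·(1 - 0.358) = 504.
From dH/dt = 0: 0.0128·504 - 0.291 = 0.0372P*, so P* = 6.16/0.0372 = 166.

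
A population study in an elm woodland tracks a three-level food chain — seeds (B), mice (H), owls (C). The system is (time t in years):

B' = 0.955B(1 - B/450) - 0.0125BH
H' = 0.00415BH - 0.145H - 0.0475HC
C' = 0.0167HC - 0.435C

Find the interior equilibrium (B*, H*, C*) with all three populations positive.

B* ≈ 297, H* ≈ 26, C* ≈ 22.9

From dC/dt = 0: 0.0167H* = 0.435, so H* = 26.
From dB/dt = 0: 0.955(1 - B*/450) = 0.0125·26, giving B* = 450·(1 - 0.341) = 297.
From dH/dt = 0: 0.00415·297 - 0.145 = 0.0475C*, so C* = 1.09/0.0475 = 22.9.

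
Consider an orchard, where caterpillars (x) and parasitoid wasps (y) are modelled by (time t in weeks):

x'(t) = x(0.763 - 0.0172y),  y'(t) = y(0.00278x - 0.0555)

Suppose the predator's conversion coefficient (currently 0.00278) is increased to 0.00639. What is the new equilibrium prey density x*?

At the interior fixed point, setting dy/dt = 0 with y > 0 fixes x* = (predator death rate)/(xy coefficient) — independent of the other coefficients.
With the change, x* = 0.0555/0.00639 = 8.69; it falls from 20.

x* ≈ 8.69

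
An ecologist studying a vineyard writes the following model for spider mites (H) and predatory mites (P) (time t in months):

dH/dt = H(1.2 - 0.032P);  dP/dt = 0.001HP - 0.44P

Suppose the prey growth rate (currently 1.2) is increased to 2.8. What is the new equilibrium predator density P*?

At the interior fixed point, setting dH/dt = 0 with H > 0 fixes P* = (prey growth rate)/(HP coefficient) — independent of the other coefficients.
With the change, P* = 2.8/0.032 = 87.5; it rises from 37.5.

P* ≈ 87.5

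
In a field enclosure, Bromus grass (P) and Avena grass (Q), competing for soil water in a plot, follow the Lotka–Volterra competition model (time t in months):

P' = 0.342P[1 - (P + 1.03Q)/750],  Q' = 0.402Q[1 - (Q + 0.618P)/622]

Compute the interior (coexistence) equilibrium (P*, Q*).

Setting both brackets to zero gives the nullclines P + 1.03Q = 750 and 0.618P + Q = 622.
Substituting Q = 622 - 0.618P into the first: P(1 - 1.03·0.618) = 750 - 1.03·622.
So P* = 109/0.363 = 301, and then Q* = 622 - 0.618·301 = 436.

P* ≈ 301, Q* ≈ 436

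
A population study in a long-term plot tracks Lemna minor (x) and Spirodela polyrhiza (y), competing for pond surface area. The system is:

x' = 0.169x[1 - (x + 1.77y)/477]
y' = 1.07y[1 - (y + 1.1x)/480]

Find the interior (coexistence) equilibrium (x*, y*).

Setting both brackets to zero gives the nullclines x + 1.77y = 477 and 1.1x + y = 480.
Substituting y = 480 - 1.1x into the first: x(1 - 1.77·1.1) = 477 - 1.77·480.
So x* = -373/-0.947 = 393, and then y* = 480 - 1.1·393 = 47.2.

x* ≈ 393, y* ≈ 47.2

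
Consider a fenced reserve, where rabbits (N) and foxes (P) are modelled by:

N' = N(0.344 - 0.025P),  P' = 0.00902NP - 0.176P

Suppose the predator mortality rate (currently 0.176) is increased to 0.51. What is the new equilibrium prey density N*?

N* ≈ 56.5

At the interior fixed point, setting dP/dt = 0 with P > 0 fixes N* = (predator death rate)/(NP coefficient) — independent of the other coefficients.
With the change, N* = 0.51/0.00902 = 56.5; it rises from 19.5.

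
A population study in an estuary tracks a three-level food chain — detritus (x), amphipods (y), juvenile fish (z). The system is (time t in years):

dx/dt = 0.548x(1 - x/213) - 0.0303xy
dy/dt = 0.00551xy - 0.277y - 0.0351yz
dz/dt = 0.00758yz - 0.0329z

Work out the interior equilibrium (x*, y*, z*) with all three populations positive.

From dz/dt = 0: 0.00758y* = 0.0329, so y* = 4.34.
From dx/dt = 0: 0.548(1 - x*/213) = 0.0303·4.34, giving x* = 213·(1 - 0.24) = 162.
From dy/dt = 0: 0.00551·162 - 0.277 = 0.0351z*, so z* = 0.615/0.0351 = 17.5.

x* ≈ 162, y* ≈ 4.34, z* ≈ 17.5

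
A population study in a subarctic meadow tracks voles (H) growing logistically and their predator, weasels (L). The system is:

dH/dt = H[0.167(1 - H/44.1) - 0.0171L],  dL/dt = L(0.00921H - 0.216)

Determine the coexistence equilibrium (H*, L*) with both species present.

H* ≈ 23.5, L* ≈ 4.57

From dL/dt = 0 with L > 0: 0.00921H* = 0.216, so H* = 23.5.
Substitute into dH/dt = 0: 0.167(1 - 23.5/44.1) = 0.0171L*.
The bracket is 0.468, giving L* = 0.0782/0.0171 = 4.57.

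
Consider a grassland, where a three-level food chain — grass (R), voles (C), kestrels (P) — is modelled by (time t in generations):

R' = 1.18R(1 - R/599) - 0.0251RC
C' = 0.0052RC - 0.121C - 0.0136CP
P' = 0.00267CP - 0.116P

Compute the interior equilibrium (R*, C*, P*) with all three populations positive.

R* ≈ 45.4, C* ≈ 43.4, P* ≈ 8.48

From dP/dt = 0: 0.00267C* = 0.116, so C* = 43.4.
From dR/dt = 0: 1.18(1 - R*/599) = 0.0251·43.4, giving R* = 599·(1 - 0.924) = 45.4.
From dC/dt = 0: 0.0052·45.4 - 0.121 = 0.0136P*, so P* = 0.115/0.0136 = 8.48.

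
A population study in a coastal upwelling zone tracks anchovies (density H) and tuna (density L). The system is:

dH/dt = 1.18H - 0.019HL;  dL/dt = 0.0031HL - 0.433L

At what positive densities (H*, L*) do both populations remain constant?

Set dL/dt = 0 with L > 0: 0.0031H - 0.433 = 0, so H* = 0.433/0.0031 = 140.
Set dH/dt = 0 with H > 0: 1.18 - 0.019L = 0, so L* = 1.18/0.019 = 62.1.

H* ≈ 140, L* ≈ 62.1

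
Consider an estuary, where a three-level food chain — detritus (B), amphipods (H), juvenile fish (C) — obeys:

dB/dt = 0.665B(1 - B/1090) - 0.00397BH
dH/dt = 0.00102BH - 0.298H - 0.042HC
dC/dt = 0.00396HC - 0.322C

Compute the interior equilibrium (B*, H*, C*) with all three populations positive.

From dC/dt = 0: 0.00396H* = 0.322, so H* = 81.3.
From dB/dt = 0: 0.665(1 - B*/1090) = 0.00397·81.3, giving B* = 1090·(1 - 0.485) = 561.
From dH/dt = 0: 0.00102·561 - 0.298 = 0.042C*, so C* = 0.274/0.042 = 6.53.

B* ≈ 561, H* ≈ 81.3, C* ≈ 6.53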